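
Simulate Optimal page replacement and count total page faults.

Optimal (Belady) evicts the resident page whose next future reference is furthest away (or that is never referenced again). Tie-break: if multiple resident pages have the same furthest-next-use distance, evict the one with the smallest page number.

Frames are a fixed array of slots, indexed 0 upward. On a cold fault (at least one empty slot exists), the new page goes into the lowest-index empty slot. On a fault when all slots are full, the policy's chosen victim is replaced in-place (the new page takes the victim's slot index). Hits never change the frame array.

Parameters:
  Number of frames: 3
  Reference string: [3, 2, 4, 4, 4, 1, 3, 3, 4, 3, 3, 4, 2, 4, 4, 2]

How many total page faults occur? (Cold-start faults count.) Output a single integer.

Answer: 5

Derivation:
Step 0: ref 3 → FAULT, frames=[3,-,-]
Step 1: ref 2 → FAULT, frames=[3,2,-]
Step 2: ref 4 → FAULT, frames=[3,2,4]
Step 3: ref 4 → HIT, frames=[3,2,4]
Step 4: ref 4 → HIT, frames=[3,2,4]
Step 5: ref 1 → FAULT (evict 2), frames=[3,1,4]
Step 6: ref 3 → HIT, frames=[3,1,4]
Step 7: ref 3 → HIT, frames=[3,1,4]
Step 8: ref 4 → HIT, frames=[3,1,4]
Step 9: ref 3 → HIT, frames=[3,1,4]
Step 10: ref 3 → HIT, frames=[3,1,4]
Step 11: ref 4 → HIT, frames=[3,1,4]
Step 12: ref 2 → FAULT (evict 1), frames=[3,2,4]
Step 13: ref 4 → HIT, frames=[3,2,4]
Step 14: ref 4 → HIT, frames=[3,2,4]
Step 15: ref 2 → HIT, frames=[3,2,4]
Total faults: 5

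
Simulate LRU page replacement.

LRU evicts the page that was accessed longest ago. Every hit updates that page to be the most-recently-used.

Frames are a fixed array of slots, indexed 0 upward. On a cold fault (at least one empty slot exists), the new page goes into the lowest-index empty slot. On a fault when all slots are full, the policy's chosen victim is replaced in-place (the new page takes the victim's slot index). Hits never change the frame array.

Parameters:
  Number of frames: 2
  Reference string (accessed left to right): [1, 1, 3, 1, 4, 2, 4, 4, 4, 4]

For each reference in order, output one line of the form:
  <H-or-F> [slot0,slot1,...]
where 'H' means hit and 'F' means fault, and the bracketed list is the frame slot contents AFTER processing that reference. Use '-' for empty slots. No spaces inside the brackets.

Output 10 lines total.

F [1,-]
H [1,-]
F [1,3]
H [1,3]
F [1,4]
F [2,4]
H [2,4]
H [2,4]
H [2,4]
H [2,4]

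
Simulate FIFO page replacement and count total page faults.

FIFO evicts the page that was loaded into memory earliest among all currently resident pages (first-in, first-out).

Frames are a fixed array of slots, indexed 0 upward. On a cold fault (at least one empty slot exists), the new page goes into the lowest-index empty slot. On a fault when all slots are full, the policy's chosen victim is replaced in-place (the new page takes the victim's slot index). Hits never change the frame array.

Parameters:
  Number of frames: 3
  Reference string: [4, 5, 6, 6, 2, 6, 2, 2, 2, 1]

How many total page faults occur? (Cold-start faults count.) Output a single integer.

Step 0: ref 4 → FAULT, frames=[4,-,-]
Step 1: ref 5 → FAULT, frames=[4,5,-]
Step 2: ref 6 → FAULT, frames=[4,5,6]
Step 3: ref 6 → HIT, frames=[4,5,6]
Step 4: ref 2 → FAULT (evict 4), frames=[2,5,6]
Step 5: ref 6 → HIT, frames=[2,5,6]
Step 6: ref 2 → HIT, frames=[2,5,6]
Step 7: ref 2 → HIT, frames=[2,5,6]
Step 8: ref 2 → HIT, frames=[2,5,6]
Step 9: ref 1 → FAULT (evict 5), frames=[2,1,6]
Total faults: 5

Answer: 5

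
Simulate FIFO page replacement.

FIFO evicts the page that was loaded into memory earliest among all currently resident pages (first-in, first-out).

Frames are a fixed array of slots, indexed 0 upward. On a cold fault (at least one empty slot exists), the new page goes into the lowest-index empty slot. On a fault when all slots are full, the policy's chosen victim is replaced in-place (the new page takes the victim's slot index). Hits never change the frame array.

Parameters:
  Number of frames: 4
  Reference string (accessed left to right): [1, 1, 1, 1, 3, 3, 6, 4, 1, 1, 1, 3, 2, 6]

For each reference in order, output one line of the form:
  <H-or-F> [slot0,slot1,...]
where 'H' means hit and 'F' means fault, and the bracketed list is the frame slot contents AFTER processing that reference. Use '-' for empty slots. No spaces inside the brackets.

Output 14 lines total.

F [1,-,-,-]
H [1,-,-,-]
H [1,-,-,-]
H [1,-,-,-]
F [1,3,-,-]
H [1,3,-,-]
F [1,3,6,-]
F [1,3,6,4]
H [1,3,6,4]
H [1,3,6,4]
H [1,3,6,4]
H [1,3,6,4]
F [2,3,6,4]
H [2,3,6,4]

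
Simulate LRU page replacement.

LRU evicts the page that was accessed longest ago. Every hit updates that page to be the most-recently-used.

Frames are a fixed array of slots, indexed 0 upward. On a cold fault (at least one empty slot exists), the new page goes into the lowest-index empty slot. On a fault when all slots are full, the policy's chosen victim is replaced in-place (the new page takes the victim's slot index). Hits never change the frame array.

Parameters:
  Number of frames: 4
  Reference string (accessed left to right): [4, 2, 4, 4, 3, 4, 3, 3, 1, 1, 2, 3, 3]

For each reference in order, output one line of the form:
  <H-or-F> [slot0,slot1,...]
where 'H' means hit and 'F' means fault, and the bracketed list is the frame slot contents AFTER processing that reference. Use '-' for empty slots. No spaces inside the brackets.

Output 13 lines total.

F [4,-,-,-]
F [4,2,-,-]
H [4,2,-,-]
H [4,2,-,-]
F [4,2,3,-]
H [4,2,3,-]
H [4,2,3,-]
H [4,2,3,-]
F [4,2,3,1]
H [4,2,3,1]
H [4,2,3,1]
H [4,2,3,1]
H [4,2,3,1]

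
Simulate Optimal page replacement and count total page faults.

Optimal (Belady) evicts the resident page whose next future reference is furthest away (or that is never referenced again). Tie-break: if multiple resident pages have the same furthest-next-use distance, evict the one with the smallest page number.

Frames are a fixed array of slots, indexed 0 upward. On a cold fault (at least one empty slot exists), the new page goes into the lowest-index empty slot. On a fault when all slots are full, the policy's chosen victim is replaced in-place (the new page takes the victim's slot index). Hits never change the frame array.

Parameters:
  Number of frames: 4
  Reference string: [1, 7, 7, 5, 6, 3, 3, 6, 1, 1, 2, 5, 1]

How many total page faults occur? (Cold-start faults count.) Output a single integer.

Answer: 6

Derivation:
Step 0: ref 1 → FAULT, frames=[1,-,-,-]
Step 1: ref 7 → FAULT, frames=[1,7,-,-]
Step 2: ref 7 → HIT, frames=[1,7,-,-]
Step 3: ref 5 → FAULT, frames=[1,7,5,-]
Step 4: ref 6 → FAULT, frames=[1,7,5,6]
Step 5: ref 3 → FAULT (evict 7), frames=[1,3,5,6]
Step 6: ref 3 → HIT, frames=[1,3,5,6]
Step 7: ref 6 → HIT, frames=[1,3,5,6]
Step 8: ref 1 → HIT, frames=[1,3,5,6]
Step 9: ref 1 → HIT, frames=[1,3,5,6]
Step 10: ref 2 → FAULT (evict 3), frames=[1,2,5,6]
Step 11: ref 5 → HIT, frames=[1,2,5,6]
Step 12: ref 1 → HIT, frames=[1,2,5,6]
Total faults: 6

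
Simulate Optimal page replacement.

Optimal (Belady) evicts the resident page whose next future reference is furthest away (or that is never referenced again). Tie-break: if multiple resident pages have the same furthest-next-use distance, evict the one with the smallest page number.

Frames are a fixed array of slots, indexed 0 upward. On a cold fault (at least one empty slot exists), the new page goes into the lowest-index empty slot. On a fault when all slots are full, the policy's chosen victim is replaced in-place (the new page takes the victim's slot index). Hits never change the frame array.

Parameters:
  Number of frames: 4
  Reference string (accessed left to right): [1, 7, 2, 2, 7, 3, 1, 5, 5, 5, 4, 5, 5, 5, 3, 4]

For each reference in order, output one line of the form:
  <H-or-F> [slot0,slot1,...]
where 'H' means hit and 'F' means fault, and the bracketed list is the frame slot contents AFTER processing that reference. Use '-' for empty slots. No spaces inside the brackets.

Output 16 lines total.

F [1,-,-,-]
F [1,7,-,-]
F [1,7,2,-]
H [1,7,2,-]
H [1,7,2,-]
F [1,7,2,3]
H [1,7,2,3]
F [5,7,2,3]
H [5,7,2,3]
H [5,7,2,3]
F [5,7,4,3]
H [5,7,4,3]
H [5,7,4,3]
H [5,7,4,3]
H [5,7,4,3]
H [5,7,4,3]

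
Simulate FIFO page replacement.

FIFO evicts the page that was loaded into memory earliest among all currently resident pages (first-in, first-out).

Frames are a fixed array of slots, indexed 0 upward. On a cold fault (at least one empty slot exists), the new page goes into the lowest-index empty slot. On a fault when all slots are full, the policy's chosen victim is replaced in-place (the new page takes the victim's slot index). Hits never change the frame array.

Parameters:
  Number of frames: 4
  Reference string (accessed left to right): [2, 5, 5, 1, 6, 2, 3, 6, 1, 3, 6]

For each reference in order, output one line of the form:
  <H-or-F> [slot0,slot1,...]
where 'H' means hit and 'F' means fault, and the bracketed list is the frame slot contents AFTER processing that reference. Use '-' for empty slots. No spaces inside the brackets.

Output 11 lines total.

F [2,-,-,-]
F [2,5,-,-]
H [2,5,-,-]
F [2,5,1,-]
F [2,5,1,6]
H [2,5,1,6]
F [3,5,1,6]
H [3,5,1,6]
H [3,5,1,6]
H [3,5,1,6]
H [3,5,1,6]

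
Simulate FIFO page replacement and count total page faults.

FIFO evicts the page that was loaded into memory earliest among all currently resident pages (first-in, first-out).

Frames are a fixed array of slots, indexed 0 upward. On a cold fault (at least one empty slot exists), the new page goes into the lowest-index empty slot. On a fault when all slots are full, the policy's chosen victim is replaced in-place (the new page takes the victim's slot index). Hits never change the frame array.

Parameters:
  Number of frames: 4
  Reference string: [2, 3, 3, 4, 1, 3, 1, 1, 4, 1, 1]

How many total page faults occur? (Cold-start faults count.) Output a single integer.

Step 0: ref 2 → FAULT, frames=[2,-,-,-]
Step 1: ref 3 → FAULT, frames=[2,3,-,-]
Step 2: ref 3 → HIT, frames=[2,3,-,-]
Step 3: ref 4 → FAULT, frames=[2,3,4,-]
Step 4: ref 1 → FAULT, frames=[2,3,4,1]
Step 5: ref 3 → HIT, frames=[2,3,4,1]
Step 6: ref 1 → HIT, frames=[2,3,4,1]
Step 7: ref 1 → HIT, frames=[2,3,4,1]
Step 8: ref 4 → HIT, frames=[2,3,4,1]
Step 9: ref 1 → HIT, frames=[2,3,4,1]
Step 10: ref 1 → HIT, frames=[2,3,4,1]
Total faults: 4

Answer: 4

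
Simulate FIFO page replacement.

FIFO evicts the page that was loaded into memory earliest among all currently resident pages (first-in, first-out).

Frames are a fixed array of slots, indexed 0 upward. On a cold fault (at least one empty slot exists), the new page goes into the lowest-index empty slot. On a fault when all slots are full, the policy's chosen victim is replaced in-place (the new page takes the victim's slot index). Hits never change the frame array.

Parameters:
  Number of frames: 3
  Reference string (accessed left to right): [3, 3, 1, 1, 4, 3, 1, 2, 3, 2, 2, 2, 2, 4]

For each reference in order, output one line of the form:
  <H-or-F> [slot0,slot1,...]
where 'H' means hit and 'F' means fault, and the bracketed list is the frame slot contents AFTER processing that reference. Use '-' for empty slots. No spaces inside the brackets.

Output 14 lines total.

F [3,-,-]
H [3,-,-]
F [3,1,-]
H [3,1,-]
F [3,1,4]
H [3,1,4]
H [3,1,4]
F [2,1,4]
F [2,3,4]
H [2,3,4]
H [2,3,4]
H [2,3,4]
H [2,3,4]
H [2,3,4]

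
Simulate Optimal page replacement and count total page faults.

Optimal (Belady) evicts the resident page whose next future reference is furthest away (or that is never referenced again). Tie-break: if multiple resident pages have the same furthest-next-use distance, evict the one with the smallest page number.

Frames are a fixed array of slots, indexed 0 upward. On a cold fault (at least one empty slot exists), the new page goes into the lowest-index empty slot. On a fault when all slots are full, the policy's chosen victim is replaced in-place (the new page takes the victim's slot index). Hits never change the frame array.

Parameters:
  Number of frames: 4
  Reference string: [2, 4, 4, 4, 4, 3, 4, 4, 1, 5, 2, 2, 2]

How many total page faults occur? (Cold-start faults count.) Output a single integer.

Step 0: ref 2 → FAULT, frames=[2,-,-,-]
Step 1: ref 4 → FAULT, frames=[2,4,-,-]
Step 2: ref 4 → HIT, frames=[2,4,-,-]
Step 3: ref 4 → HIT, frames=[2,4,-,-]
Step 4: ref 4 → HIT, frames=[2,4,-,-]
Step 5: ref 3 → FAULT, frames=[2,4,3,-]
Step 6: ref 4 → HIT, frames=[2,4,3,-]
Step 7: ref 4 → HIT, frames=[2,4,3,-]
Step 8: ref 1 → FAULT, frames=[2,4,3,1]
Step 9: ref 5 → FAULT (evict 1), frames=[2,4,3,5]
Step 10: ref 2 → HIT, frames=[2,4,3,5]
Step 11: ref 2 → HIT, frames=[2,4,3,5]
Step 12: ref 2 → HIT, frames=[2,4,3,5]
Total faults: 5

Answer: 5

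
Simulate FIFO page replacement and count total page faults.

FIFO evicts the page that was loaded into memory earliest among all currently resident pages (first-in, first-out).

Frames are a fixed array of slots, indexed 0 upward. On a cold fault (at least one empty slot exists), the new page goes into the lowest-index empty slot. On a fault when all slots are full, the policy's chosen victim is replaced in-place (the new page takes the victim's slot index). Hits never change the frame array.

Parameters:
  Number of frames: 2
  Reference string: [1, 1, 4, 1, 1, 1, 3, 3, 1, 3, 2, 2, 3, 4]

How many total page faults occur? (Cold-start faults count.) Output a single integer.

Answer: 7

Derivation:
Step 0: ref 1 → FAULT, frames=[1,-]
Step 1: ref 1 → HIT, frames=[1,-]
Step 2: ref 4 → FAULT, frames=[1,4]
Step 3: ref 1 → HIT, frames=[1,4]
Step 4: ref 1 → HIT, frames=[1,4]
Step 5: ref 1 → HIT, frames=[1,4]
Step 6: ref 3 → FAULT (evict 1), frames=[3,4]
Step 7: ref 3 → HIT, frames=[3,4]
Step 8: ref 1 → FAULT (evict 4), frames=[3,1]
Step 9: ref 3 → HIT, frames=[3,1]
Step 10: ref 2 → FAULT (evict 3), frames=[2,1]
Step 11: ref 2 → HIT, frames=[2,1]
Step 12: ref 3 → FAULT (evict 1), frames=[2,3]
Step 13: ref 4 → FAULT (evict 2), frames=[4,3]
Total faults: 7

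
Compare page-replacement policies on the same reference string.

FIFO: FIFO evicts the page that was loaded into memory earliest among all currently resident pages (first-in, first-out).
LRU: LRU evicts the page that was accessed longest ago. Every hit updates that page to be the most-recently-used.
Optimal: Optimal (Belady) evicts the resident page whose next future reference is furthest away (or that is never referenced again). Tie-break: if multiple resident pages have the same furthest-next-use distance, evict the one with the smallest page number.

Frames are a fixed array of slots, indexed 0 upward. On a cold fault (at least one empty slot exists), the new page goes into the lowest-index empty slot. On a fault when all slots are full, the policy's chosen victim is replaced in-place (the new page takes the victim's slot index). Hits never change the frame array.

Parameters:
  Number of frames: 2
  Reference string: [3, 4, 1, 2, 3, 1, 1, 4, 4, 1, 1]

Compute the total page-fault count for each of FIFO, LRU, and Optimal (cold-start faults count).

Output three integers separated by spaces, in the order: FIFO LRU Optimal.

Answer: 7 7 6

Derivation:
--- FIFO ---
  step 0: ref 3 -> FAULT, frames=[3,-] (faults so far: 1)
  step 1: ref 4 -> FAULT, frames=[3,4] (faults so far: 2)
  step 2: ref 1 -> FAULT, evict 3, frames=[1,4] (faults so far: 3)
  step 3: ref 2 -> FAULT, evict 4, frames=[1,2] (faults so far: 4)
  step 4: ref 3 -> FAULT, evict 1, frames=[3,2] (faults so far: 5)
  step 5: ref 1 -> FAULT, evict 2, frames=[3,1] (faults so far: 6)
  step 6: ref 1 -> HIT, frames=[3,1] (faults so far: 6)
  step 7: ref 4 -> FAULT, evict 3, frames=[4,1] (faults so far: 7)
  step 8: ref 4 -> HIT, frames=[4,1] (faults so far: 7)
  step 9: ref 1 -> HIT, frames=[4,1] (faults so far: 7)
  step 10: ref 1 -> HIT, frames=[4,1] (faults so far: 7)
  FIFO total faults: 7
--- LRU ---
  step 0: ref 3 -> FAULT, frames=[3,-] (faults so far: 1)
  step 1: ref 4 -> FAULT, frames=[3,4] (faults so far: 2)
  step 2: ref 1 -> FAULT, evict 3, frames=[1,4] (faults so far: 3)
  step 3: ref 2 -> FAULT, evict 4, frames=[1,2] (faults so far: 4)
  step 4: ref 3 -> FAULT, evict 1, frames=[3,2] (faults so far: 5)
  step 5: ref 1 -> FAULT, evict 2, frames=[3,1] (faults so far: 6)
  step 6: ref 1 -> HIT, frames=[3,1] (faults so far: 6)
  step 7: ref 4 -> FAULT, evict 3, frames=[4,1] (faults so far: 7)
  step 8: ref 4 -> HIT, frames=[4,1] (faults so far: 7)
  step 9: ref 1 -> HIT, frames=[4,1] (faults so far: 7)
  step 10: ref 1 -> HIT, frames=[4,1] (faults so far: 7)
  LRU total faults: 7
--- Optimal ---
  step 0: ref 3 -> FAULT, frames=[3,-] (faults so far: 1)
  step 1: ref 4 -> FAULT, frames=[3,4] (faults so far: 2)
  step 2: ref 1 -> FAULT, evict 4, frames=[3,1] (faults so far: 3)
  step 3: ref 2 -> FAULT, evict 1, frames=[3,2] (faults so far: 4)
  step 4: ref 3 -> HIT, frames=[3,2] (faults so far: 4)
  step 5: ref 1 -> FAULT, evict 2, frames=[3,1] (faults so far: 5)
  step 6: ref 1 -> HIT, frames=[3,1] (faults so far: 5)
  step 7: ref 4 -> FAULT, evict 3, frames=[4,1] (faults so far: 6)
  step 8: ref 4 -> HIT, frames=[4,1] (faults so far: 6)
  step 9: ref 1 -> HIT, frames=[4,1] (faults so far: 6)
  step 10: ref 1 -> HIT, frames=[4,1] (faults so far: 6)
  Optimal total faults: 6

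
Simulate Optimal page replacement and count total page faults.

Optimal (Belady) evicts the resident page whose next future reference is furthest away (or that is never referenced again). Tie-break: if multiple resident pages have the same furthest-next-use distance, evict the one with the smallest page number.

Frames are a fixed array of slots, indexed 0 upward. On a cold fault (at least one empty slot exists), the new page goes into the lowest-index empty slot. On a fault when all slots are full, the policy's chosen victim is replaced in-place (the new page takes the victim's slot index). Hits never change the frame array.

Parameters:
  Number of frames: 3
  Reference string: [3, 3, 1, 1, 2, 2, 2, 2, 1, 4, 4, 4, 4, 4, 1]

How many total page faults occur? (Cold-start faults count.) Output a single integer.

Step 0: ref 3 → FAULT, frames=[3,-,-]
Step 1: ref 3 → HIT, frames=[3,-,-]
Step 2: ref 1 → FAULT, frames=[3,1,-]
Step 3: ref 1 → HIT, frames=[3,1,-]
Step 4: ref 2 → FAULT, frames=[3,1,2]
Step 5: ref 2 → HIT, frames=[3,1,2]
Step 6: ref 2 → HIT, frames=[3,1,2]
Step 7: ref 2 → HIT, frames=[3,1,2]
Step 8: ref 1 → HIT, frames=[3,1,2]
Step 9: ref 4 → FAULT (evict 2), frames=[3,1,4]
Step 10: ref 4 → HIT, frames=[3,1,4]
Step 11: ref 4 → HIT, frames=[3,1,4]
Step 12: ref 4 → HIT, frames=[3,1,4]
Step 13: ref 4 → HIT, frames=[3,1,4]
Step 14: ref 1 → HIT, frames=[3,1,4]
Total faults: 4

Answer: 4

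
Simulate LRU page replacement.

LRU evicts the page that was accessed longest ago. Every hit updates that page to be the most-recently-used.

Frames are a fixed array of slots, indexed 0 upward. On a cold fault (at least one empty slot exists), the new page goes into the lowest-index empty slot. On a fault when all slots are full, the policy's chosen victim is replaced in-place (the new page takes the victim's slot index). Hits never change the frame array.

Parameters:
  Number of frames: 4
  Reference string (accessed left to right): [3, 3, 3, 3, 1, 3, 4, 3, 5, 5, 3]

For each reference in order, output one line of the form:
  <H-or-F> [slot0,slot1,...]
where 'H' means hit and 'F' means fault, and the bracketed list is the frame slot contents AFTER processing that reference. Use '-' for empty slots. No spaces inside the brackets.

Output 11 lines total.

F [3,-,-,-]
H [3,-,-,-]
H [3,-,-,-]
H [3,-,-,-]
F [3,1,-,-]
H [3,1,-,-]
F [3,1,4,-]
H [3,1,4,-]
F [3,1,4,5]
H [3,1,4,5]
H [3,1,4,5]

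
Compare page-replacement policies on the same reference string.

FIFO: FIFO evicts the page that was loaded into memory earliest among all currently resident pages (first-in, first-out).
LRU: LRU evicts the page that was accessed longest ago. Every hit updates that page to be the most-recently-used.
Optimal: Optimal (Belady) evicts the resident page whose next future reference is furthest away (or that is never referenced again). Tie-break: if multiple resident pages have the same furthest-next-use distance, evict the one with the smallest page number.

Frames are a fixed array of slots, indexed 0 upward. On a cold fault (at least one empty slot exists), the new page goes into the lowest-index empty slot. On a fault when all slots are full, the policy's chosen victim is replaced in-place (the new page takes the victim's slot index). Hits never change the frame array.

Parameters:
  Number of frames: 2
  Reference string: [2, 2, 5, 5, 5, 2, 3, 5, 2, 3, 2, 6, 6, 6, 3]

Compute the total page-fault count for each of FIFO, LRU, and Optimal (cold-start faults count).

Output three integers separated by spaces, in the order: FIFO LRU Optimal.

--- FIFO ---
  step 0: ref 2 -> FAULT, frames=[2,-] (faults so far: 1)
  step 1: ref 2 -> HIT, frames=[2,-] (faults so far: 1)
  step 2: ref 5 -> FAULT, frames=[2,5] (faults so far: 2)
  step 3: ref 5 -> HIT, frames=[2,5] (faults so far: 2)
  step 4: ref 5 -> HIT, frames=[2,5] (faults so far: 2)
  step 5: ref 2 -> HIT, frames=[2,5] (faults so far: 2)
  step 6: ref 3 -> FAULT, evict 2, frames=[3,5] (faults so far: 3)
  step 7: ref 5 -> HIT, frames=[3,5] (faults so far: 3)
  step 8: ref 2 -> FAULT, evict 5, frames=[3,2] (faults so far: 4)
  step 9: ref 3 -> HIT, frames=[3,2] (faults so far: 4)
  step 10: ref 2 -> HIT, frames=[3,2] (faults so far: 4)
  step 11: ref 6 -> FAULT, evict 3, frames=[6,2] (faults so far: 5)
  step 12: ref 6 -> HIT, frames=[6,2] (faults so far: 5)
  step 13: ref 6 -> HIT, frames=[6,2] (faults so far: 5)
  step 14: ref 3 -> FAULT, evict 2, frames=[6,3] (faults so far: 6)
  FIFO total faults: 6
--- LRU ---
  step 0: ref 2 -> FAULT, frames=[2,-] (faults so far: 1)
  step 1: ref 2 -> HIT, frames=[2,-] (faults so far: 1)
  step 2: ref 5 -> FAULT, frames=[2,5] (faults so far: 2)
  step 3: ref 5 -> HIT, frames=[2,5] (faults so far: 2)
  step 4: ref 5 -> HIT, frames=[2,5] (faults so far: 2)
  step 5: ref 2 -> HIT, frames=[2,5] (faults so far: 2)
  step 6: ref 3 -> FAULT, evict 5, frames=[2,3] (faults so far: 3)
  step 7: ref 5 -> FAULT, evict 2, frames=[5,3] (faults so far: 4)
  step 8: ref 2 -> FAULT, evict 3, frames=[5,2] (faults so far: 5)
  step 9: ref 3 -> FAULT, evict 5, frames=[3,2] (faults so far: 6)
  step 10: ref 2 -> HIT, frames=[3,2] (faults so far: 6)
  step 11: ref 6 -> FAULT, evict 3, frames=[6,2] (faults so far: 7)
  step 12: ref 6 -> HIT, frames=[6,2] (faults so far: 7)
  step 13: ref 6 -> HIT, frames=[6,2] (faults so far: 7)
  step 14: ref 3 -> FAULT, evict 2, frames=[6,3] (faults so far: 8)
  LRU total faults: 8
--- Optimal ---
  step 0: ref 2 -> FAULT, frames=[2,-] (faults so far: 1)
  step 1: ref 2 -> HIT, frames=[2,-] (faults so far: 1)
  step 2: ref 5 -> FAULT, frames=[2,5] (faults so far: 2)
  step 3: ref 5 -> HIT, frames=[2,5] (faults so far: 2)
  step 4: ref 5 -> HIT, frames=[2,5] (faults so far: 2)
  step 5: ref 2 -> HIT, frames=[2,5] (faults so far: 2)
  step 6: ref 3 -> FAULT, evict 2, frames=[3,5] (faults so far: 3)
  step 7: ref 5 -> HIT, frames=[3,5] (faults so far: 3)
  step 8: ref 2 -> FAULT, evict 5, frames=[3,2] (faults so far: 4)
  step 9: ref 3 -> HIT, frames=[3,2] (faults so far: 4)
  step 10: ref 2 -> HIT, frames=[3,2] (faults so far: 4)
  step 11: ref 6 -> FAULT, evict 2, frames=[3,6] (faults so far: 5)
  step 12: ref 6 -> HIT, frames=[3,6] (faults so far: 5)
  step 13: ref 6 -> HIT, frames=[3,6] (faults so far: 5)
  step 14: ref 3 -> HIT, frames=[3,6] (faults so far: 5)
  Optimal total faults: 5

Answer: 6 8 5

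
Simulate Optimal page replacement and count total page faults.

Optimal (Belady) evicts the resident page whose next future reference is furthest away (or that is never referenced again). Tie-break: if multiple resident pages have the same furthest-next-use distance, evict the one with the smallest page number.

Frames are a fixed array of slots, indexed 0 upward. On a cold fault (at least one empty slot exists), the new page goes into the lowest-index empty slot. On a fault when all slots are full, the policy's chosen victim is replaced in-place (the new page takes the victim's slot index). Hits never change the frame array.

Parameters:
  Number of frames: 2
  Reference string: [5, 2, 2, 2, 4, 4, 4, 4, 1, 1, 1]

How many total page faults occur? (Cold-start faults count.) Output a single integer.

Step 0: ref 5 → FAULT, frames=[5,-]
Step 1: ref 2 → FAULT, frames=[5,2]
Step 2: ref 2 → HIT, frames=[5,2]
Step 3: ref 2 → HIT, frames=[5,2]
Step 4: ref 4 → FAULT (evict 2), frames=[5,4]
Step 5: ref 4 → HIT, frames=[5,4]
Step 6: ref 4 → HIT, frames=[5,4]
Step 7: ref 4 → HIT, frames=[5,4]
Step 8: ref 1 → FAULT (evict 4), frames=[5,1]
Step 9: ref 1 → HIT, frames=[5,1]
Step 10: ref 1 → HIT, frames=[5,1]
Total faults: 4

Answer: 4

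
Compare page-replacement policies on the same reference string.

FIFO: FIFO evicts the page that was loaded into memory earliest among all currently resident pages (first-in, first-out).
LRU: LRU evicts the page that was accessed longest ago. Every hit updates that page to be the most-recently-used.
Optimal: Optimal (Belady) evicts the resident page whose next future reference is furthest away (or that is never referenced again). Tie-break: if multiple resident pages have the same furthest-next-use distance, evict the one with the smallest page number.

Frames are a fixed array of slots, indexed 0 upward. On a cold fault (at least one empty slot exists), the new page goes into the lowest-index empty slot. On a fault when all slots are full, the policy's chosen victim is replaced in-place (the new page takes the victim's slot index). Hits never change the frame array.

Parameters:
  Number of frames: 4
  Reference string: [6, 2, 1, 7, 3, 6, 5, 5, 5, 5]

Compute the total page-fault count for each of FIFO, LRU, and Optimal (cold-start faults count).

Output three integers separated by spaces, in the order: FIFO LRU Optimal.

--- FIFO ---
  step 0: ref 6 -> FAULT, frames=[6,-,-,-] (faults so far: 1)
  step 1: ref 2 -> FAULT, frames=[6,2,-,-] (faults so far: 2)
  step 2: ref 1 -> FAULT, frames=[6,2,1,-] (faults so far: 3)
  step 3: ref 7 -> FAULT, frames=[6,2,1,7] (faults so far: 4)
  step 4: ref 3 -> FAULT, evict 6, frames=[3,2,1,7] (faults so far: 5)
  step 5: ref 6 -> FAULT, evict 2, frames=[3,6,1,7] (faults so far: 6)
  step 6: ref 5 -> FAULT, evict 1, frames=[3,6,5,7] (faults so far: 7)
  step 7: ref 5 -> HIT, frames=[3,6,5,7] (faults so far: 7)
  step 8: ref 5 -> HIT, frames=[3,6,5,7] (faults so far: 7)
  step 9: ref 5 -> HIT, frames=[3,6,5,7] (faults so far: 7)
  FIFO total faults: 7
--- LRU ---
  step 0: ref 6 -> FAULT, frames=[6,-,-,-] (faults so far: 1)
  step 1: ref 2 -> FAULT, frames=[6,2,-,-] (faults so far: 2)
  step 2: ref 1 -> FAULT, frames=[6,2,1,-] (faults so far: 3)
  step 3: ref 7 -> FAULT, frames=[6,2,1,7] (faults so far: 4)
  step 4: ref 3 -> FAULT, evict 6, frames=[3,2,1,7] (faults so far: 5)
  step 5: ref 6 -> FAULT, evict 2, frames=[3,6,1,7] (faults so far: 6)
  step 6: ref 5 -> FAULT, evict 1, frames=[3,6,5,7] (faults so far: 7)
  step 7: ref 5 -> HIT, frames=[3,6,5,7] (faults so far: 7)
  step 8: ref 5 -> HIT, frames=[3,6,5,7] (faults so far: 7)
  step 9: ref 5 -> HIT, frames=[3,6,5,7] (faults so far: 7)
  LRU total faults: 7
--- Optimal ---
  step 0: ref 6 -> FAULT, frames=[6,-,-,-] (faults so far: 1)
  step 1: ref 2 -> FAULT, frames=[6,2,-,-] (faults so far: 2)
  step 2: ref 1 -> FAULT, frames=[6,2,1,-] (faults so far: 3)
  step 3: ref 7 -> FAULT, frames=[6,2,1,7] (faults so far: 4)
  step 4: ref 3 -> FAULT, evict 1, frames=[6,2,3,7] (faults so far: 5)
  step 5: ref 6 -> HIT, frames=[6,2,3,7] (faults so far: 5)
  step 6: ref 5 -> FAULT, evict 2, frames=[6,5,3,7] (faults so far: 6)
  step 7: ref 5 -> HIT, frames=[6,5,3,7] (faults so far: 6)
  step 8: ref 5 -> HIT, frames=[6,5,3,7] (faults so far: 6)
  step 9: ref 5 -> HIT, frames=[6,5,3,7] (faults so far: 6)
  Optimal total faults: 6

Answer: 7 7 6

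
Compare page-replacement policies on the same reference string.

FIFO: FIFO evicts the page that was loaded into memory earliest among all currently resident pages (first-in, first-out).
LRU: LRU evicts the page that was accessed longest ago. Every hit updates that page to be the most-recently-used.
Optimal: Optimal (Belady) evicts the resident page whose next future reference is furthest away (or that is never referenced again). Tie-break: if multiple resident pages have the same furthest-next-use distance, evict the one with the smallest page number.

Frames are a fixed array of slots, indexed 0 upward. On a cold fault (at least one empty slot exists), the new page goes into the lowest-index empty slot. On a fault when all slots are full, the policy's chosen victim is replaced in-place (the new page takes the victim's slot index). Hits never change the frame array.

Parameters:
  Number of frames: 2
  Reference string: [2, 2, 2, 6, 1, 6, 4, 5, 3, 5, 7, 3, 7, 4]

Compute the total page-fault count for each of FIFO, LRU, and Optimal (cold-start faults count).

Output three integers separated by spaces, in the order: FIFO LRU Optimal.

--- FIFO ---
  step 0: ref 2 -> FAULT, frames=[2,-] (faults so far: 1)
  step 1: ref 2 -> HIT, frames=[2,-] (faults so far: 1)
  step 2: ref 2 -> HIT, frames=[2,-] (faults so far: 1)
  step 3: ref 6 -> FAULT, frames=[2,6] (faults so far: 2)
  step 4: ref 1 -> FAULT, evict 2, frames=[1,6] (faults so far: 3)
  step 5: ref 6 -> HIT, frames=[1,6] (faults so far: 3)
  step 6: ref 4 -> FAULT, evict 6, frames=[1,4] (faults so far: 4)
  step 7: ref 5 -> FAULT, evict 1, frames=[5,4] (faults so far: 5)
  step 8: ref 3 -> FAULT, evict 4, frames=[5,3] (faults so far: 6)
  step 9: ref 5 -> HIT, frames=[5,3] (faults so far: 6)
  step 10: ref 7 -> FAULT, evict 5, frames=[7,3] (faults so far: 7)
  step 11: ref 3 -> HIT, frames=[7,3] (faults so far: 7)
  step 12: ref 7 -> HIT, frames=[7,3] (faults so far: 7)
  step 13: ref 4 -> FAULT, evict 3, frames=[7,4] (faults so far: 8)
  FIFO total faults: 8
--- LRU ---
  step 0: ref 2 -> FAULT, frames=[2,-] (faults so far: 1)
  step 1: ref 2 -> HIT, frames=[2,-] (faults so far: 1)
  step 2: ref 2 -> HIT, frames=[2,-] (faults so far: 1)
  step 3: ref 6 -> FAULT, frames=[2,6] (faults so far: 2)
  step 4: ref 1 -> FAULT, evict 2, frames=[1,6] (faults so far: 3)
  step 5: ref 6 -> HIT, frames=[1,6] (faults so far: 3)
  step 6: ref 4 -> FAULT, evict 1, frames=[4,6] (faults so far: 4)
  step 7: ref 5 -> FAULT, evict 6, frames=[4,5] (faults so far: 5)
  step 8: ref 3 -> FAULT, evict 4, frames=[3,5] (faults so far: 6)
  step 9: ref 5 -> HIT, frames=[3,5] (faults so far: 6)
  step 10: ref 7 -> FAULT, evict 3, frames=[7,5] (faults so far: 7)
  step 11: ref 3 -> FAULT, evict 5, frames=[7,3] (faults so far: 8)
  step 12: ref 7 -> HIT, frames=[7,3] (faults so far: 8)
  step 13: ref 4 -> FAULT, evict 3, frames=[7,4] (faults so far: 9)
  LRU total faults: 9
--- Optimal ---
  step 0: ref 2 -> FAULT, frames=[2,-] (faults so far: 1)
  step 1: ref 2 -> HIT, frames=[2,-] (faults so far: 1)
  step 2: ref 2 -> HIT, frames=[2,-] (faults so far: 1)
  step 3: ref 6 -> FAULT, frames=[2,6] (faults so far: 2)
  step 4: ref 1 -> FAULT, evict 2, frames=[1,6] (faults so far: 3)
  step 5: ref 6 -> HIT, frames=[1,6] (faults so far: 3)
  step 6: ref 4 -> FAULT, evict 1, frames=[4,6] (faults so far: 4)
  step 7: ref 5 -> FAULT, evict 6, frames=[4,5] (faults so far: 5)
  step 8: ref 3 -> FAULT, evict 4, frames=[3,5] (faults so far: 6)
  step 9: ref 5 -> HIT, frames=[3,5] (faults so far: 6)
  step 10: ref 7 -> FAULT, evict 5, frames=[3,7] (faults so far: 7)
  step 11: ref 3 -> HIT, frames=[3,7] (faults so far: 7)
  step 12: ref 7 -> HIT, frames=[3,7] (faults so far: 7)
  step 13: ref 4 -> FAULT, evict 3, frames=[4,7] (faults so far: 8)
  Optimal total faults: 8

Answer: 8 9 8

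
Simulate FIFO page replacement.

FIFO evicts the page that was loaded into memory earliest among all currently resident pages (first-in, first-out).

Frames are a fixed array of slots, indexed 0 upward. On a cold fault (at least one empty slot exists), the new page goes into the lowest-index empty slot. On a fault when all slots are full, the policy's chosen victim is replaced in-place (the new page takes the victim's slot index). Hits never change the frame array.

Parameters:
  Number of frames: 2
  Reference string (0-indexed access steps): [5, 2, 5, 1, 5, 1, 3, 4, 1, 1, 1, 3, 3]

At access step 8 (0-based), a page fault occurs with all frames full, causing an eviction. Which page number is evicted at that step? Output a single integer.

Answer: 3

Derivation:
Step 0: ref 5 -> FAULT, frames=[5,-]
Step 1: ref 2 -> FAULT, frames=[5,2]
Step 2: ref 5 -> HIT, frames=[5,2]
Step 3: ref 1 -> FAULT, evict 5, frames=[1,2]
Step 4: ref 5 -> FAULT, evict 2, frames=[1,5]
Step 5: ref 1 -> HIT, frames=[1,5]
Step 6: ref 3 -> FAULT, evict 1, frames=[3,5]
Step 7: ref 4 -> FAULT, evict 5, frames=[3,4]
Step 8: ref 1 -> FAULT, evict 3, frames=[1,4]
At step 8: evicted page 3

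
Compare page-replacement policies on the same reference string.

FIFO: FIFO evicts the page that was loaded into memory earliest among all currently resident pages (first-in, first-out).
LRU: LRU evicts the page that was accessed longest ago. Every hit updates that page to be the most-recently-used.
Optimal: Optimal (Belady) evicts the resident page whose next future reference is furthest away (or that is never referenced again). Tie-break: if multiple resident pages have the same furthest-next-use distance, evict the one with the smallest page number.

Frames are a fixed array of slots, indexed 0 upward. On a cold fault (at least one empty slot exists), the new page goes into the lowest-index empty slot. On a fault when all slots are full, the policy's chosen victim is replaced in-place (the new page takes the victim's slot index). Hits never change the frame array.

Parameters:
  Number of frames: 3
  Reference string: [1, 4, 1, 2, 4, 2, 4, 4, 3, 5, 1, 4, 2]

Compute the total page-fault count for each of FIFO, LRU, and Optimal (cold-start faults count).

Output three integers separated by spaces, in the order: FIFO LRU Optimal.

--- FIFO ---
  step 0: ref 1 -> FAULT, frames=[1,-,-] (faults so far: 1)
  step 1: ref 4 -> FAULT, frames=[1,4,-] (faults so far: 2)
  step 2: ref 1 -> HIT, frames=[1,4,-] (faults so far: 2)
  step 3: ref 2 -> FAULT, frames=[1,4,2] (faults so far: 3)
  step 4: ref 4 -> HIT, frames=[1,4,2] (faults so far: 3)
  step 5: ref 2 -> HIT, frames=[1,4,2] (faults so far: 3)
  step 6: ref 4 -> HIT, frames=[1,4,2] (faults so far: 3)
  step 7: ref 4 -> HIT, frames=[1,4,2] (faults so far: 3)
  step 8: ref 3 -> FAULT, evict 1, frames=[3,4,2] (faults so far: 4)
  step 9: ref 5 -> FAULT, evict 4, frames=[3,5,2] (faults so far: 5)
  step 10: ref 1 -> FAULT, evict 2, frames=[3,5,1] (faults so far: 6)
  step 11: ref 4 -> FAULT, evict 3, frames=[4,5,1] (faults so far: 7)
  step 12: ref 2 -> FAULT, evict 5, frames=[4,2,1] (faults so far: 8)
  FIFO total faults: 8
--- LRU ---
  step 0: ref 1 -> FAULT, frames=[1,-,-] (faults so far: 1)
  step 1: ref 4 -> FAULT, frames=[1,4,-] (faults so far: 2)
  step 2: ref 1 -> HIT, frames=[1,4,-] (faults so far: 2)
  step 3: ref 2 -> FAULT, frames=[1,4,2] (faults so far: 3)
  step 4: ref 4 -> HIT, frames=[1,4,2] (faults so far: 3)
  step 5: ref 2 -> HIT, frames=[1,4,2] (faults so far: 3)
  step 6: ref 4 -> HIT, frames=[1,4,2] (faults so far: 3)
  step 7: ref 4 -> HIT, frames=[1,4,2] (faults so far: 3)
  step 8: ref 3 -> FAULT, evict 1, frames=[3,4,2] (faults so far: 4)
  step 9: ref 5 -> FAULT, evict 2, frames=[3,4,5] (faults so far: 5)
  step 10: ref 1 -> FAULT, evict 4, frames=[3,1,5] (faults so far: 6)
  step 11: ref 4 -> FAULT, evict 3, frames=[4,1,5] (faults so far: 7)
  step 12: ref 2 -> FAULT, evict 5, frames=[4,1,2] (faults so far: 8)
  LRU total faults: 8
--- Optimal ---
  step 0: ref 1 -> FAULT, frames=[1,-,-] (faults so far: 1)
  step 1: ref 4 -> FAULT, frames=[1,4,-] (faults so far: 2)
  step 2: ref 1 -> HIT, frames=[1,4,-] (faults so far: 2)
  step 3: ref 2 -> FAULT, frames=[1,4,2] (faults so far: 3)
  step 4: ref 4 -> HIT, frames=[1,4,2] (faults so far: 3)
  step 5: ref 2 -> HIT, frames=[1,4,2] (faults so far: 3)
  step 6: ref 4 -> HIT, frames=[1,4,2] (faults so far: 3)
  step 7: ref 4 -> HIT, frames=[1,4,2] (faults so far: 3)
  step 8: ref 3 -> FAULT, evict 2, frames=[1,4,3] (faults so far: 4)
  step 9: ref 5 -> FAULT, evict 3, frames=[1,4,5] (faults so far: 5)
  step 10: ref 1 -> HIT, frames=[1,4,5] (faults so far: 5)
  step 11: ref 4 -> HIT, frames=[1,4,5] (faults so far: 5)
  step 12: ref 2 -> FAULT, evict 1, frames=[2,4,5] (faults so far: 6)
  Optimal total faults: 6

Answer: 8 8 6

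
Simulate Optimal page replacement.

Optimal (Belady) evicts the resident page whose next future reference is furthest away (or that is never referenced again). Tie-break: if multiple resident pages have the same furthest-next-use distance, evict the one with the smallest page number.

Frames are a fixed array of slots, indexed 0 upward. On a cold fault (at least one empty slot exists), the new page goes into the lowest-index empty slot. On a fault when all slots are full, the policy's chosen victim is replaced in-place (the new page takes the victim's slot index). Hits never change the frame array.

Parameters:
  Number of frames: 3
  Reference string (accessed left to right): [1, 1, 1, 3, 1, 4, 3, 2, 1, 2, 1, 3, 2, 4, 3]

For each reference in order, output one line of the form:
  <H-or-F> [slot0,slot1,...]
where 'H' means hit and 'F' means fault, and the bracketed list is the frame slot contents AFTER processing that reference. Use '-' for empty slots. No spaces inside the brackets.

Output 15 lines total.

F [1,-,-]
H [1,-,-]
H [1,-,-]
F [1,3,-]
H [1,3,-]
F [1,3,4]
H [1,3,4]
F [1,3,2]
H [1,3,2]
H [1,3,2]
H [1,3,2]
H [1,3,2]
H [1,3,2]
F [4,3,2]
H [4,3,2]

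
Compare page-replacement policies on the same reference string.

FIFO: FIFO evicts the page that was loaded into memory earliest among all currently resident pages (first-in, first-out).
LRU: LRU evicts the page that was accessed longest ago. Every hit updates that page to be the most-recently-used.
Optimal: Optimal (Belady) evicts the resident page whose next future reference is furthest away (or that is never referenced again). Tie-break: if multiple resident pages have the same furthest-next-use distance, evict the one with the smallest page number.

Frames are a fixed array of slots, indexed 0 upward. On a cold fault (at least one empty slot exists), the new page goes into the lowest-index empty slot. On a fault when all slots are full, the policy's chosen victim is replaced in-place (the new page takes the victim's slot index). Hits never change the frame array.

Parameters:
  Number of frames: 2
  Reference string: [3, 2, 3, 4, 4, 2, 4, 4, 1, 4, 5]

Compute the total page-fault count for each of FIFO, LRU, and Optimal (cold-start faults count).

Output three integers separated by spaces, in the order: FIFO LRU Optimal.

Answer: 5 6 5

Derivation:
--- FIFO ---
  step 0: ref 3 -> FAULT, frames=[3,-] (faults so far: 1)
  step 1: ref 2 -> FAULT, frames=[3,2] (faults so far: 2)
  step 2: ref 3 -> HIT, frames=[3,2] (faults so far: 2)
  step 3: ref 4 -> FAULT, evict 3, frames=[4,2] (faults so far: 3)
  step 4: ref 4 -> HIT, frames=[4,2] (faults so far: 3)
  step 5: ref 2 -> HIT, frames=[4,2] (faults so far: 3)
  step 6: ref 4 -> HIT, frames=[4,2] (faults so far: 3)
  step 7: ref 4 -> HIT, frames=[4,2] (faults so far: 3)
  step 8: ref 1 -> FAULT, evict 2, frames=[4,1] (faults so far: 4)
  step 9: ref 4 -> HIT, frames=[4,1] (faults so far: 4)
  step 10: ref 5 -> FAULT, evict 4, frames=[5,1] (faults so far: 5)
  FIFO total faults: 5
--- LRU ---
  step 0: ref 3 -> FAULT, frames=[3,-] (faults so far: 1)
  step 1: ref 2 -> FAULT, frames=[3,2] (faults so far: 2)
  step 2: ref 3 -> HIT, frames=[3,2] (faults so far: 2)
  step 3: ref 4 -> FAULT, evict 2, frames=[3,4] (faults so far: 3)
  step 4: ref 4 -> HIT, frames=[3,4] (faults so far: 3)
  step 5: ref 2 -> FAULT, evict 3, frames=[2,4] (faults so far: 4)
  step 6: ref 4 -> HIT, frames=[2,4] (faults so far: 4)
  step 7: ref 4 -> HIT, frames=[2,4] (faults so far: 4)
  step 8: ref 1 -> FAULT, evict 2, frames=[1,4] (faults so far: 5)
  step 9: ref 4 -> HIT, frames=[1,4] (faults so far: 5)
  step 10: ref 5 -> FAULT, evict 1, frames=[5,4] (faults so far: 6)
  LRU total faults: 6
--- Optimal ---
  step 0: ref 3 -> FAULT, frames=[3,-] (faults so far: 1)
  step 1: ref 2 -> FAULT, frames=[3,2] (faults so far: 2)
  step 2: ref 3 -> HIT, frames=[3,2] (faults so far: 2)
  step 3: ref 4 -> FAULT, evict 3, frames=[4,2] (faults so far: 3)
  step 4: ref 4 -> HIT, frames=[4,2] (faults so far: 3)
  step 5: ref 2 -> HIT, frames=[4,2] (faults so far: 3)
  step 6: ref 4 -> HIT, frames=[4,2] (faults so far: 3)
  step 7: ref 4 -> HIT, frames=[4,2] (faults so far: 3)
  step 8: ref 1 -> FAULT, evict 2, frames=[4,1] (faults so far: 4)
  step 9: ref 4 -> HIT, frames=[4,1] (faults so far: 4)
  step 10: ref 5 -> FAULT, evict 1, frames=[4,5] (faults so far: 5)
  Optimal total faults: 5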